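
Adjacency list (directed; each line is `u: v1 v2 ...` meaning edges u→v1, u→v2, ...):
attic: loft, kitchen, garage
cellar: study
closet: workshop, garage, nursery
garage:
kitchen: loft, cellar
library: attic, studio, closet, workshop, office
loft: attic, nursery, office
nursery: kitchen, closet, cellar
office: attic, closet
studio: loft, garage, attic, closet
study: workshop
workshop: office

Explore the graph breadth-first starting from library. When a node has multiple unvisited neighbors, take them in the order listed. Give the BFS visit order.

library, attic, studio, closet, workshop, office, loft, kitchen, garage, nursery, cellar, study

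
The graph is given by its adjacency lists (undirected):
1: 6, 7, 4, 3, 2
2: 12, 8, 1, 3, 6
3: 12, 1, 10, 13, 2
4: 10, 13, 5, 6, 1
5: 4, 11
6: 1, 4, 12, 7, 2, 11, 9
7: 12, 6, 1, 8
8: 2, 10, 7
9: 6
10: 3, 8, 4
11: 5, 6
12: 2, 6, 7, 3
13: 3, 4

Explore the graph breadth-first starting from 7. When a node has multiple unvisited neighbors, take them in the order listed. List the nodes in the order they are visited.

7, 12, 6, 1, 8, 2, 3, 4, 11, 9, 10, 13, 5

Visit 7; enqueue 12, 6, 1, 8 → queue [12, 6, 1, 8]
Visit 12; enqueue 2, 3 → queue [6, 1, 8, 2, 3]
Visit 6; enqueue 4, 11, 9 → queue [1, 8, 2, 3, 4, 11, 9]
Visit 1 → queue [8, 2, 3, 4, 11, 9]
Visit 8; enqueue 10 → queue [2, 3, 4, 11, 9, 10]
Visit 2 → queue [3, 4, 11, 9, 10]
Visit 3; enqueue 13 → queue [4, 11, 9, 10, 13]
Visit 4; enqueue 5 → queue [11, 9, 10, 13, 5]
Visit 11 → queue [9, 10, 13, 5]
Visit 9 → queue [10, 13, 5]
Visit 10 → queue [13, 5]
Visit 13 → queue [5]
Visit 5 → queue []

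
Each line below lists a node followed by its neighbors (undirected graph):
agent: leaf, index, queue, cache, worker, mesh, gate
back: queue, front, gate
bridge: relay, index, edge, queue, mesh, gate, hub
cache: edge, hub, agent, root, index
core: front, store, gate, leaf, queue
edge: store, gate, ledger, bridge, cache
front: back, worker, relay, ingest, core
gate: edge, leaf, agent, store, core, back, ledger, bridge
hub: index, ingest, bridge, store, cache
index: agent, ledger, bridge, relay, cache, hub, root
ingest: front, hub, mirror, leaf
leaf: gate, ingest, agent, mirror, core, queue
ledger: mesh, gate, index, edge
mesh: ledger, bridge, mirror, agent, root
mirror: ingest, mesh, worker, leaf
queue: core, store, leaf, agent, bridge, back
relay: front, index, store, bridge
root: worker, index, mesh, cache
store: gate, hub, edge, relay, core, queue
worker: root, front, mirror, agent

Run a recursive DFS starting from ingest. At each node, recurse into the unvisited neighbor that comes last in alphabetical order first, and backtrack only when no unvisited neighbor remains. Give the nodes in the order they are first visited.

ingest mirror worker root mesh ledger index relay store queue leaf gate edge cache hub bridge agent core front back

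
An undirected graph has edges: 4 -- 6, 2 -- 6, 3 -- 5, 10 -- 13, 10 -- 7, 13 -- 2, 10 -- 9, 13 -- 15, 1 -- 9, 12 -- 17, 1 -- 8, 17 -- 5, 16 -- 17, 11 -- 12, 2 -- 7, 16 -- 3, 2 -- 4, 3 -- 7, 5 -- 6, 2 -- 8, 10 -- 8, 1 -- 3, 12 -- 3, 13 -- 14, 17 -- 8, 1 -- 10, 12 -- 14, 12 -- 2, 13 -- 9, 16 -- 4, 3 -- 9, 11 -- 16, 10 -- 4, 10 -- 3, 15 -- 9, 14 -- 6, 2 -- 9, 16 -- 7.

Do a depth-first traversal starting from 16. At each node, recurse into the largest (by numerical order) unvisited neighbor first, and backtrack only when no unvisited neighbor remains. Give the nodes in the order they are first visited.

Visit 16
16 → 17
17 → 12
12 → 14
14 → 13
13 → 15
15 → 9
9 → 10
10 → 8
8 → 2
2 → 7
7 → 3
3 → 5
5 → 6
6 → 4
3 → 1
12 → 11

16, 17, 12, 14, 13, 15, 9, 10, 8, 2, 7, 3, 5, 6, 4, 1, 11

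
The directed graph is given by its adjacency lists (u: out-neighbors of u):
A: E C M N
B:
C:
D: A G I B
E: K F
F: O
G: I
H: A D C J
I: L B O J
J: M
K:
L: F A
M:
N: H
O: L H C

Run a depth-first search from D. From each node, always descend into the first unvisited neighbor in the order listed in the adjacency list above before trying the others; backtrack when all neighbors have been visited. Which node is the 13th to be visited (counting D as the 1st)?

Visit D
D → A
A → E
E → K
E → F
F → O
O → L
O → H
H → C
H → J
J → M
A → N
D → G
G → I
I → B

Visit order: D, A, E, K, F, O, L, H, C, J, M, N, G, I, B

G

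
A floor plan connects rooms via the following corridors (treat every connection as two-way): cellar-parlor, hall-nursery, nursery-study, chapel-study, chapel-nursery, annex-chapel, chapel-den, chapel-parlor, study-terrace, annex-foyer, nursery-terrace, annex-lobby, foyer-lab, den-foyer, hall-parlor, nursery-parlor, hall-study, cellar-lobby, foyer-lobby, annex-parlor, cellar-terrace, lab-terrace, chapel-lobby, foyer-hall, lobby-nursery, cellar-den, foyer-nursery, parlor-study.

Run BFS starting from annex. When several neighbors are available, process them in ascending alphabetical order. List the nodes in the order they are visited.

Visit annex; enqueue chapel, foyer, lobby, parlor → queue [chapel, foyer, lobby, parlor]
Visit chapel; enqueue den, nursery, study → queue [foyer, lobby, parlor, den, nursery, study]
Visit foyer; enqueue hall, lab → queue [lobby, parlor, den, nursery, study, hall, lab]
Visit lobby; enqueue cellar → queue [parlor, den, nursery, study, hall, lab, cellar]
Visit parlor → queue [den, nursery, study, hall, lab, cellar]
Visit den → queue [nursery, study, hall, lab, cellar]
Visit nursery; enqueue terrace → queue [study, hall, lab, cellar, terrace]
Visit study → queue [hall, lab, cellar, terrace]
Visit hall → queue [lab, cellar, terrace]
Visit lab → queue [cellar, terrace]
Visit cellar → queue [terrace]
Visit terrace → queue []

annex -> chapel -> foyer -> lobby -> parlor -> den -> nursery -> study -> hall -> lab -> cellar -> terrace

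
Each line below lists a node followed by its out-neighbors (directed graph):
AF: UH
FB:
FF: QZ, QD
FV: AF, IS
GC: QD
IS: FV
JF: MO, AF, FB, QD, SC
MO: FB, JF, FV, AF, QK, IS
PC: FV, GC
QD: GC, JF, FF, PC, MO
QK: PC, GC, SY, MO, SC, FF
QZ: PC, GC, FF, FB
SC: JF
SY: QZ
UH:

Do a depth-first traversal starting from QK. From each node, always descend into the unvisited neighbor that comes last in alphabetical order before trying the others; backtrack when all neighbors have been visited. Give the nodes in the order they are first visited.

Visit QK
QK → SY
SY → QZ
QZ → PC
PC → GC
GC → QD
QD → MO
MO → JF
JF → SC
JF → FB
JF → AF
AF → UH
MO → IS
IS → FV
QD → FF

QK -> SY -> QZ -> PC -> GC -> QD -> MO -> JF -> SC -> FB -> AF -> UH -> IS -> FV -> FF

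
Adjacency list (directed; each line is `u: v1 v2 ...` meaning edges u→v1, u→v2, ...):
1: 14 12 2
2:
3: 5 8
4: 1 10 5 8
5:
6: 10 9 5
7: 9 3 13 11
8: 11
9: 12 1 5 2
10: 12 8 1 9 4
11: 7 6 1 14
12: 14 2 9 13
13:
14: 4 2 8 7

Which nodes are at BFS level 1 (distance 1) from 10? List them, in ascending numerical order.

1, 4, 8, 9, 12

Level 0: 10
Level 1: 1, 4, 8, 9, 12
Level 2: 2, 5, 11, 13, 14
Level 3: 6, 7
Level 4: 3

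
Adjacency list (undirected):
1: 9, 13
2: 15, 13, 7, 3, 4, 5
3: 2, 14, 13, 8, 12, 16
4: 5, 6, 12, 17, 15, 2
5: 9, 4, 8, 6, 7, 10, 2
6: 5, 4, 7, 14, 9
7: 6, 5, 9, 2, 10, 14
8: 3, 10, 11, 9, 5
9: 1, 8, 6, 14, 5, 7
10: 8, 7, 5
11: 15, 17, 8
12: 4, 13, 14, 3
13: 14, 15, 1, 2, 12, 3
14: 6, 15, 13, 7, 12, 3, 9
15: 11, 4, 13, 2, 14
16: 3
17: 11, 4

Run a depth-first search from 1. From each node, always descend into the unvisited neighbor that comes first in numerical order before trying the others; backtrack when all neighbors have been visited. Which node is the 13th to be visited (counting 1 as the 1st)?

Visit 1
1 → 9
9 → 5
5 → 2
2 → 3
3 → 8
8 → 10
10 → 7
7 → 6
6 → 4
4 → 12
12 → 13
13 → 14
14 → 15
15 → 11
11 → 17
3 → 16

Visit order: 1, 9, 5, 2, 3, 8, 10, 7, 6, 4, 12, 13, 14, 15, 11, 17, 16

14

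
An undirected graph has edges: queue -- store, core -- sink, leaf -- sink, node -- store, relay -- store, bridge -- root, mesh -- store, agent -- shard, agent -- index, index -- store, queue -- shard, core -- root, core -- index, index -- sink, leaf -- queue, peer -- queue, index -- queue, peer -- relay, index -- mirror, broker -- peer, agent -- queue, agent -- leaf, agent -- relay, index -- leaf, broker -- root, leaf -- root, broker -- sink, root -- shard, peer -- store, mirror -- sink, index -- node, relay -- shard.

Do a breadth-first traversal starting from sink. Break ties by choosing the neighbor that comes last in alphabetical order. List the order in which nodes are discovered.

Visit sink; enqueue mirror, leaf, index, core, broker → queue [mirror, leaf, index, core, broker]
Visit mirror → queue [leaf, index, core, broker]
Visit leaf; enqueue root, queue, agent → queue [index, core, broker, root, queue, agent]
Visit index; enqueue store, node → queue [core, broker, root, queue, agent, store, node]
Visit core → queue [broker, root, queue, agent, store, node]
Visit broker; enqueue peer → queue [root, queue, agent, store, node, peer]
Visit root; enqueue shard, bridge → queue [queue, agent, store, node, peer, shard, bridge]
Visit queue → queue [agent, store, node, peer, shard, bridge]
Visit agent; enqueue relay → queue [store, node, peer, shard, bridge, relay]
Visit store; enqueue mesh → queue [node, peer, shard, bridge, relay, mesh]
Visit node → queue [peer, shard, bridge, relay, mesh]
Visit peer → queue [shard, bridge, relay, mesh]
Visit shard → queue [bridge, relay, mesh]
Visit bridge → queue [relay, mesh]
Visit relay → queue [mesh]
Visit mesh → queue []

sink, mirror, leaf, index, core, broker, root, queue, agent, store, node, peer, shard, bridge, relay, mesh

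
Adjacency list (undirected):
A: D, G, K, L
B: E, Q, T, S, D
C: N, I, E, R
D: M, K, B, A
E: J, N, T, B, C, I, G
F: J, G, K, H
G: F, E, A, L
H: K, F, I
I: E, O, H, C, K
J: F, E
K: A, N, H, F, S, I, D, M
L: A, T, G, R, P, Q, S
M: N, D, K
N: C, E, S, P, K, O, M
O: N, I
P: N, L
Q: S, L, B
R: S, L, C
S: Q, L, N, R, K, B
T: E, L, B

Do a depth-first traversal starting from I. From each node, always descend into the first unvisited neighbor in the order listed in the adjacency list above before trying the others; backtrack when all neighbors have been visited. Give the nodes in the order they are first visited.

I E J F G A D M N C R S Q L T B P K H O

Visit I
I → E
E → J
J → F
F → G
G → A
A → D
D → M
M → N
N → C
C → R
R → S
S → Q
Q → L
L → T
T → B
L → P
S → K
K → H
N → O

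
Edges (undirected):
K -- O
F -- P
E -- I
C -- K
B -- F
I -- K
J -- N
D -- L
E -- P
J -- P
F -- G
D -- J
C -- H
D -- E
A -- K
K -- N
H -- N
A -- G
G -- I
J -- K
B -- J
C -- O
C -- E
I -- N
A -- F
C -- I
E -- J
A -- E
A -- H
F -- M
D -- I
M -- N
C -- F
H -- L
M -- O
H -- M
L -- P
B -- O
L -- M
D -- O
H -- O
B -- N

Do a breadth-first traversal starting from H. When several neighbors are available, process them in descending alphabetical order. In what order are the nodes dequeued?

H → O → N → M → L → C → A → K → D → B → J → I → F → P → E → G

Visit H; enqueue O, N, M, L, C, A → queue [O, N, M, L, C, A]
Visit O; enqueue K, D, B → queue [N, M, L, C, A, K, D, B]
Visit N; enqueue J, I → queue [M, L, C, A, K, D, B, J, I]
Visit M; enqueue F → queue [L, C, A, K, D, B, J, I, F]
Visit L; enqueue P → queue [C, A, K, D, B, J, I, F, P]
Visit C; enqueue E → queue [A, K, D, B, J, I, F, P, E]
Visit A; enqueue G → queue [K, D, B, J, I, F, P, E, G]
Visit K → queue [D, B, J, I, F, P, E, G]
Visit D → queue [B, J, I, F, P, E, G]
Visit B → queue [J, I, F, P, E, G]
Visit J → queue [I, F, P, E, G]
Visit I → queue [F, P, E, G]
Visit F → queue [P, E, G]
Visit P → queue [E, G]
Visit E → queue [G]
Visit G → queue []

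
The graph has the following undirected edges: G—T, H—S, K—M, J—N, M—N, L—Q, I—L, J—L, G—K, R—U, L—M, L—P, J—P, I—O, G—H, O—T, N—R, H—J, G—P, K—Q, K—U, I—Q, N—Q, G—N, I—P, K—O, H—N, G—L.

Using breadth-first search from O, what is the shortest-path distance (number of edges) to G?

Level 0: O
Level 1: I, K, T
Level 2: G, L, M, P, Q, U
Level 3: H, J, N, R
Level 4: S
G first appears at level 2.

2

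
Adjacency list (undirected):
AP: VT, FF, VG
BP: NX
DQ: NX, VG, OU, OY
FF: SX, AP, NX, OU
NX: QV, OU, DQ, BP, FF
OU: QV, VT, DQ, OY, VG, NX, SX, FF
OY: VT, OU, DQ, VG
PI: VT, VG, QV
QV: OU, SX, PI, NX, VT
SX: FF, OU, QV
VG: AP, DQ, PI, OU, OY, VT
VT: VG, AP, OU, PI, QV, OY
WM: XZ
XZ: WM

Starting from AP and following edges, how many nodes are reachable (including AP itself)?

12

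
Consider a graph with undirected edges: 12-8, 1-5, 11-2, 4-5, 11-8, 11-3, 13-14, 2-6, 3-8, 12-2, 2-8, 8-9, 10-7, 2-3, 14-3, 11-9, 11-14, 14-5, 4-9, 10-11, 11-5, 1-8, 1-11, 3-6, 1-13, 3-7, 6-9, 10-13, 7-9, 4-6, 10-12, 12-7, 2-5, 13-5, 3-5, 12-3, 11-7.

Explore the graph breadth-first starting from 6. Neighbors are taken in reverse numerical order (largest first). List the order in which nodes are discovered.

Visit 6; enqueue 9, 4, 3, 2 → queue [9, 4, 3, 2]
Visit 9; enqueue 11, 8, 7 → queue [4, 3, 2, 11, 8, 7]
Visit 4; enqueue 5 → queue [3, 2, 11, 8, 7, 5]
Visit 3; enqueue 14, 12 → queue [2, 11, 8, 7, 5, 14, 12]
Visit 2 → queue [11, 8, 7, 5, 14, 12]
Visit 11; enqueue 10, 1 → queue [8, 7, 5, 14, 12, 10, 1]
Visit 8 → queue [7, 5, 14, 12, 10, 1]
Visit 7 → queue [5, 14, 12, 10, 1]
Visit 5; enqueue 13 → queue [14, 12, 10, 1, 13]
Visit 14 → queue [12, 10, 1, 13]
Visit 12 → queue [10, 1, 13]
Visit 10 → queue [1, 13]
Visit 1 → queue [13]
Visit 13 → queue []

6, 9, 4, 3, 2, 11, 8, 7, 5, 14, 12, 10, 1, 13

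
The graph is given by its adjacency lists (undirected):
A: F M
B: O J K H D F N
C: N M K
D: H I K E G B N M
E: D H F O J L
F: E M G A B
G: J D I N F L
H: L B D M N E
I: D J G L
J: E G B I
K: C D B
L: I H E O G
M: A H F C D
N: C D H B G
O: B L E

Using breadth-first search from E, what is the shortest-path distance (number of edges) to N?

2

Level 0: E
Level 1: D, F, H, J, L, O
Level 2: A, B, G, I, K, M, N
Level 3: C
N first appears at level 2.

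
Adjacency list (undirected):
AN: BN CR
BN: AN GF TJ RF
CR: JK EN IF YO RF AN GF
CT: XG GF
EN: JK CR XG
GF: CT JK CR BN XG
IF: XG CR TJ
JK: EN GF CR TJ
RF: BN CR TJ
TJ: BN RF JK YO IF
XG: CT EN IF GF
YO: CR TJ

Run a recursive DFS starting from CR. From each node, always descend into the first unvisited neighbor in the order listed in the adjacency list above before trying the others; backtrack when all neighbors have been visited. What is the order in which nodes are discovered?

CR → JK → EN → XG → CT → GF → BN → AN → TJ → RF → YO → IF

Visit CR
CR → JK
JK → EN
EN → XG
XG → CT
CT → GF
GF → BN
BN → AN
BN → TJ
TJ → RF
TJ → YO
TJ → IF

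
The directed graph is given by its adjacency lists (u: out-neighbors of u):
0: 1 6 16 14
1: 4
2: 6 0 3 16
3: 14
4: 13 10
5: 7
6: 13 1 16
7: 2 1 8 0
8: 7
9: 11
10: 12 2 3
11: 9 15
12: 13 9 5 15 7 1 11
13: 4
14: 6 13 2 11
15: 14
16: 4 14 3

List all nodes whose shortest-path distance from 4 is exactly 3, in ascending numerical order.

0, 1, 5, 6, 7, 9, 11, 14, 15, 16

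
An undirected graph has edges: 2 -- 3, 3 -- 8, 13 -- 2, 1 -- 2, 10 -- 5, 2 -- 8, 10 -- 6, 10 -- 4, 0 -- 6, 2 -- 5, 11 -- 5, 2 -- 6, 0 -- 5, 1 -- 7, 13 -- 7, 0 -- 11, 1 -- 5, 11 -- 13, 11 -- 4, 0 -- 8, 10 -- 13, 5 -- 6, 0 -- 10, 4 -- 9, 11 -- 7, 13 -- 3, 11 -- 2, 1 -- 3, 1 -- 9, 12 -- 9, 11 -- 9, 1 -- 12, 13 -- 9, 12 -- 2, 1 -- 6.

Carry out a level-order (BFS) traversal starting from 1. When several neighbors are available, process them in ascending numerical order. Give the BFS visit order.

1, 2, 3, 5, 6, 7, 9, 12, 8, 11, 13, 0, 10, 4

Visit 1; enqueue 2, 3, 5, 6, 7, 9, 12 → queue [2, 3, 5, 6, 7, 9, 12]
Visit 2; enqueue 8, 11, 13 → queue [3, 5, 6, 7, 9, 12, 8, 11, 13]
Visit 3 → queue [5, 6, 7, 9, 12, 8, 11, 13]
Visit 5; enqueue 0, 10 → queue [6, 7, 9, 12, 8, 11, 13, 0, 10]
Visit 6 → queue [7, 9, 12, 8, 11, 13, 0, 10]
Visit 7 → queue [9, 12, 8, 11, 13, 0, 10]
Visit 9; enqueue 4 → queue [12, 8, 11, 13, 0, 10, 4]
Visit 12 → queue [8, 11, 13, 0, 10, 4]
Visit 8 → queue [11, 13, 0, 10, 4]
Visit 11 → queue [13, 0, 10, 4]
Visit 13 → queue [0, 10, 4]
Visit 0 → queue [10, 4]
Visit 10 → queue [4]
Visit 4 → queue []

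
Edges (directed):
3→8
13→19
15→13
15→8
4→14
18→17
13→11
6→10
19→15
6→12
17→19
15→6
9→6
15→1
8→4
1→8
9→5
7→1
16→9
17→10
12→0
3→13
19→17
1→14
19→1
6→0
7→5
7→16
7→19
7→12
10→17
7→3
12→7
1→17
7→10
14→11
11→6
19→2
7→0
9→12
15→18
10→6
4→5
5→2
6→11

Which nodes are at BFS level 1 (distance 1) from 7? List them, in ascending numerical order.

Level 0: 7
Level 1: 0, 1, 3, 5, 10, 12, 16, 19
Level 2: 2, 6, 8, 9, 13, 14, 15, 17
Level 3: 4, 11, 18

0, 1, 3, 5, 10, 12, 16, 19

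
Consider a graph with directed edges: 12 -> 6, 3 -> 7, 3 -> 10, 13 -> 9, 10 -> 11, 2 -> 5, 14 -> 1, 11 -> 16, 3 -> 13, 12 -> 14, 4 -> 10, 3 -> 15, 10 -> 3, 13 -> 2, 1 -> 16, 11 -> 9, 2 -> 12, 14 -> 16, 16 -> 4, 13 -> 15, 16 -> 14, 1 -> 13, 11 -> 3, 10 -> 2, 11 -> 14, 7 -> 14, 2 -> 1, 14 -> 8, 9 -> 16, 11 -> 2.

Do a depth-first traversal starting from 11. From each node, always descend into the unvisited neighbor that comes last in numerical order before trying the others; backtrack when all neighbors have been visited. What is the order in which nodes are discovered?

Visit 11
11 → 16
16 → 14
14 → 8
14 → 1
1 → 13
13 → 15
13 → 9
13 → 2
2 → 12
12 → 6
2 → 5
16 → 4
4 → 10
10 → 3
3 → 7

11, 16, 14, 8, 1, 13, 15, 9, 2, 12, 6, 5, 4, 10, 3, 7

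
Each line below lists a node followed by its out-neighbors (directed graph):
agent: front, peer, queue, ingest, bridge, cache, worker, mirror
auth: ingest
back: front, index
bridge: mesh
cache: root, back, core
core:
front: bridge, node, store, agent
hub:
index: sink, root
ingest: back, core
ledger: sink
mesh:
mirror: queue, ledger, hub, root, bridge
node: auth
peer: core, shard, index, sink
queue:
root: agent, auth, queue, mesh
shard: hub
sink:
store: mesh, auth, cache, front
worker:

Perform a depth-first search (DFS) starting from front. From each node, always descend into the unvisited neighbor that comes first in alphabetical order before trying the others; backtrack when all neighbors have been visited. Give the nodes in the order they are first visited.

front agent bridge mesh cache back index root auth ingest core queue sink mirror hub ledger peer shard worker node store

Visit front
front → agent
agent → bridge
bridge → mesh
agent → cache
cache → back
back → index
index → root
root → auth
auth → ingest
ingest → core
root → queue
index → sink
agent → mirror
mirror → hub
mirror → ledger
agent → peer
peer → shard
agent → worker
front → node
front → store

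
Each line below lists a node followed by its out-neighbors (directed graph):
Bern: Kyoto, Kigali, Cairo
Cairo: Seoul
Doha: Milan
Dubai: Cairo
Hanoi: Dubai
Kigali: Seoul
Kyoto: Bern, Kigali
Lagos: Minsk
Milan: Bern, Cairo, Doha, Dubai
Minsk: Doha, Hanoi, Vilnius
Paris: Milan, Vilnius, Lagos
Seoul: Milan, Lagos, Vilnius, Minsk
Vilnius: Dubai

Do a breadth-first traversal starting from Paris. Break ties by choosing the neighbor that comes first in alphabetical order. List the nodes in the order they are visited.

Paris, Lagos, Milan, Vilnius, Minsk, Bern, Cairo, Doha, Dubai, Hanoi, Kigali, Kyoto, Seoul

Visit Paris; enqueue Lagos, Milan, Vilnius → queue [Lagos, Milan, Vilnius]
Visit Lagos; enqueue Minsk → queue [Milan, Vilnius, Minsk]
Visit Milan; enqueue Bern, Cairo, Doha, Dubai → queue [Vilnius, Minsk, Bern, Cairo, Doha, Dubai]
Visit Vilnius → queue [Minsk, Bern, Cairo, Doha, Dubai]
Visit Minsk; enqueue Hanoi → queue [Bern, Cairo, Doha, Dubai, Hanoi]
Visit Bern; enqueue Kigali, Kyoto → queue [Cairo, Doha, Dubai, Hanoi, Kigali, Kyoto]
Visit Cairo; enqueue Seoul → queue [Doha, Dubai, Hanoi, Kigali, Kyoto, Seoul]
Visit Doha → queue [Dubai, Hanoi, Kigali, Kyoto, Seoul]
Visit Dubai → queue [Hanoi, Kigali, Kyoto, Seoul]
Visit Hanoi → queue [Kigali, Kyoto, Seoul]
Visit Kigali → queue [Kyoto, Seoul]
Visit Kyoto → queue [Seoul]
Visit Seoul → queue []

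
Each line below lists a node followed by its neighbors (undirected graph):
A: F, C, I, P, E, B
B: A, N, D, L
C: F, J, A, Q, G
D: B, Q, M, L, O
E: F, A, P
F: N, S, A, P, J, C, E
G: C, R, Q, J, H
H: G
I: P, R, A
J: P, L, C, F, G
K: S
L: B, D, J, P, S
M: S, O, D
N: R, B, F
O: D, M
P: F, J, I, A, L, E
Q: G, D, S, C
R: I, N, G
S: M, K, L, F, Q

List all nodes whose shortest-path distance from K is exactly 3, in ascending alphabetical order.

A, B, C, D, E, G, J, N, O, P

Level 0: K
Level 1: S
Level 2: F, L, M, Q
Level 3: A, B, C, D, E, G, J, N, O, P
Level 4: H, I, R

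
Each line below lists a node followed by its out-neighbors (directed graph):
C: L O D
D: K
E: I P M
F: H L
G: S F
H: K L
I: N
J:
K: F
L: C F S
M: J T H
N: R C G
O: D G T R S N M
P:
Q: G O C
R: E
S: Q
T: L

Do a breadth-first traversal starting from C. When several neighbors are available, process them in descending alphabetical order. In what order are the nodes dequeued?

Visit C; enqueue O, L, D → queue [O, L, D]
Visit O; enqueue T, S, R, N, M, G → queue [L, D, T, S, R, N, M, G]
Visit L; enqueue F → queue [D, T, S, R, N, M, G, F]
Visit D; enqueue K → queue [T, S, R, N, M, G, F, K]
Visit T → queue [S, R, N, M, G, F, K]
Visit S; enqueue Q → queue [R, N, M, G, F, K, Q]
Visit R; enqueue E → queue [N, M, G, F, K, Q, E]
Visit N → queue [M, G, F, K, Q, E]
Visit M; enqueue J, H → queue [G, F, K, Q, E, J, H]
Visit G → queue [F, K, Q, E, J, H]
Visit F → queue [K, Q, E, J, H]
Visit K → queue [Q, E, J, H]
Visit Q → queue [E, J, H]
Visit E; enqueue P, I → queue [J, H, P, I]
Visit J → queue [H, P, I]
Visit H → queue [P, I]
Visit P → queue [I]
Visit I → queue []

C, O, L, D, T, S, R, N, M, G, F, K, Q, E, J, H, P, I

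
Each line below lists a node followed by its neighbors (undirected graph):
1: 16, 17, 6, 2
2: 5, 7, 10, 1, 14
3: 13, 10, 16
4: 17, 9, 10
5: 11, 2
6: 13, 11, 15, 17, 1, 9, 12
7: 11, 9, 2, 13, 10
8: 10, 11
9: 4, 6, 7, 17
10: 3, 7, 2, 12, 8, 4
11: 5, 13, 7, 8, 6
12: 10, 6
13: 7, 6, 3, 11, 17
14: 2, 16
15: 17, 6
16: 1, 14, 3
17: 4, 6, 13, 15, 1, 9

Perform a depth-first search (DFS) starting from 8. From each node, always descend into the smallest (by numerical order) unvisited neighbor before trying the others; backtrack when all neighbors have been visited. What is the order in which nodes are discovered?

Visit 8
8 → 10
10 → 2
2 → 1
1 → 6
6 → 9
9 → 4
4 → 17
17 → 13
13 → 3
3 → 16
16 → 14
13 → 7
7 → 11
11 → 5
17 → 15
6 → 12

8, 10, 2, 1, 6, 9, 4, 17, 13, 3, 16, 14, 7, 11, 5, 15, 12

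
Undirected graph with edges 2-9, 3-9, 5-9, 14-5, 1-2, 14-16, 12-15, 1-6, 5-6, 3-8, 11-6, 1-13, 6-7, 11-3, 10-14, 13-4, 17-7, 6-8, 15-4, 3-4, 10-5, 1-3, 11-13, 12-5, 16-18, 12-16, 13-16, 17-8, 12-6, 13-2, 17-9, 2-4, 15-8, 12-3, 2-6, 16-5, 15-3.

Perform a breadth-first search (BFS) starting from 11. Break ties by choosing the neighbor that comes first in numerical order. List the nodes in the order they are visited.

11, 3, 6, 13, 1, 4, 8, 9, 12, 15, 2, 5, 7, 16, 17, 10, 14, 18

Visit 11; enqueue 3, 6, 13 → queue [3, 6, 13]
Visit 3; enqueue 1, 4, 8, 9, 12, 15 → queue [6, 13, 1, 4, 8, 9, 12, 15]
Visit 6; enqueue 2, 5, 7 → queue [13, 1, 4, 8, 9, 12, 15, 2, 5, 7]
Visit 13; enqueue 16 → queue [1, 4, 8, 9, 12, 15, 2, 5, 7, 16]
Visit 1 → queue [4, 8, 9, 12, 15, 2, 5, 7, 16]
Visit 4 → queue [8, 9, 12, 15, 2, 5, 7, 16]
Visit 8; enqueue 17 → queue [9, 12, 15, 2, 5, 7, 16, 17]
Visit 9 → queue [12, 15, 2, 5, 7, 16, 17]
Visit 12 → queue [15, 2, 5, 7, 16, 17]
Visit 15 → queue [2, 5, 7, 16, 17]
Visit 2 → queue [5, 7, 16, 17]
Visit 5; enqueue 10, 14 → queue [7, 16, 17, 10, 14]
Visit 7 → queue [16, 17, 10, 14]
Visit 16; enqueue 18 → queue [17, 10, 14, 18]
Visit 17 → queue [10, 14, 18]
Visit 10 → queue [14, 18]
Visit 14 → queue [18]
Visit 18 → queue []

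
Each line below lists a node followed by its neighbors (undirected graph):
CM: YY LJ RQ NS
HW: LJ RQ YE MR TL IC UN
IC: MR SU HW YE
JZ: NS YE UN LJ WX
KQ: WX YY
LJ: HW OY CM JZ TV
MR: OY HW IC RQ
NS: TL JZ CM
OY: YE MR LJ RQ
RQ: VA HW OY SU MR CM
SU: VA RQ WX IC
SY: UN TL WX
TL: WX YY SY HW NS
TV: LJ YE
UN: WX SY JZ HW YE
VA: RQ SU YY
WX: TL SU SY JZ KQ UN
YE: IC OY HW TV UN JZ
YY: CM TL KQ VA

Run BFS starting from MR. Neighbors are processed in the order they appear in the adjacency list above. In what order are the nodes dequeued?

Visit MR; enqueue OY, HW, IC, RQ → queue [OY, HW, IC, RQ]
Visit OY; enqueue YE, LJ → queue [HW, IC, RQ, YE, LJ]
Visit HW; enqueue TL, UN → queue [IC, RQ, YE, LJ, TL, UN]
Visit IC; enqueue SU → queue [RQ, YE, LJ, TL, UN, SU]
Visit RQ; enqueue VA, CM → queue [YE, LJ, TL, UN, SU, VA, CM]
Visit YE; enqueue TV, JZ → queue [LJ, TL, UN, SU, VA, CM, TV, JZ]
Visit LJ → queue [TL, UN, SU, VA, CM, TV, JZ]
Visit TL; enqueue WX, YY, SY, NS → queue [UN, SU, VA, CM, TV, JZ, WX, YY, SY, NS]
Visit UN → queue [SU, VA, CM, TV, JZ, WX, YY, SY, NS]
Visit SU → queue [VA, CM, TV, JZ, WX, YY, SY, NS]
Visit VA → queue [CM, TV, JZ, WX, YY, SY, NS]
Visit CM → queue [TV, JZ, WX, YY, SY, NS]
Visit TV → queue [JZ, WX, YY, SY, NS]
Visit JZ → queue [WX, YY, SY, NS]
Visit WX; enqueue KQ → queue [YY, SY, NS, KQ]
Visit YY → queue [SY, NS, KQ]
Visit SY → queue [NS, KQ]
Visit NS → queue [KQ]
Visit KQ → queue []

MR -> OY -> HW -> IC -> RQ -> YE -> LJ -> TL -> UN -> SU -> VA -> CM -> TV -> JZ -> WX -> YY -> SY -> NS -> KQ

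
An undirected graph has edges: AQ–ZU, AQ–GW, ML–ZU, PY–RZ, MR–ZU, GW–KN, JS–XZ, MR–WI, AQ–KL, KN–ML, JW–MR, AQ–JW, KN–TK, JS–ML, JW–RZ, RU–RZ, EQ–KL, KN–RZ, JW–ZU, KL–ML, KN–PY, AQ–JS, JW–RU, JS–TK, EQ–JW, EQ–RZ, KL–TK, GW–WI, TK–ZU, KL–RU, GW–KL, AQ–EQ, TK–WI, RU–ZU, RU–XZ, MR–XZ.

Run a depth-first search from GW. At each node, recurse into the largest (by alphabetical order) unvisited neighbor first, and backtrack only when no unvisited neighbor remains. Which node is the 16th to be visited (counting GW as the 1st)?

JS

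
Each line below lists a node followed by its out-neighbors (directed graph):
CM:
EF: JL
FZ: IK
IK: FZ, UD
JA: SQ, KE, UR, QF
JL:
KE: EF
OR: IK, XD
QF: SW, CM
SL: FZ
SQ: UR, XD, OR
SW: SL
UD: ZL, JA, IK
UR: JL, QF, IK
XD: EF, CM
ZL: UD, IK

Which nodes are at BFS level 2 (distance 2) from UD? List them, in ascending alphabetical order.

FZ, KE, QF, SQ, UR

Level 0: UD
Level 1: IK, JA, ZL
Level 2: FZ, KE, QF, SQ, UR
Level 3: CM, EF, JL, OR, SW, XD
Level 4: SL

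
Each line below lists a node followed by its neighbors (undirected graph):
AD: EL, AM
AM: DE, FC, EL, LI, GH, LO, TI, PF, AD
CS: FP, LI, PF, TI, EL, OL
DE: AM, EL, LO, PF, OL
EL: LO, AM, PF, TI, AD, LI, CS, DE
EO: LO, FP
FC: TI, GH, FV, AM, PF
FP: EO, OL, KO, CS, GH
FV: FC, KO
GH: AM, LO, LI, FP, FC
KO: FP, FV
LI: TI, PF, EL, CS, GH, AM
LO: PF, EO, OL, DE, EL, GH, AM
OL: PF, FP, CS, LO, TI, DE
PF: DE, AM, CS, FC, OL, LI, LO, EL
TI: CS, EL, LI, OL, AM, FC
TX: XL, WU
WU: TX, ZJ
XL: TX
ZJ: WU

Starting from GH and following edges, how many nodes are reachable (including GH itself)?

BFS from GH visits: GH, LO, LI, FP, FC, AM, PF, OL, EO, EL, DE, TI, CS, KO, FV, AD
Reachable nodes: 16 of 20 total.

16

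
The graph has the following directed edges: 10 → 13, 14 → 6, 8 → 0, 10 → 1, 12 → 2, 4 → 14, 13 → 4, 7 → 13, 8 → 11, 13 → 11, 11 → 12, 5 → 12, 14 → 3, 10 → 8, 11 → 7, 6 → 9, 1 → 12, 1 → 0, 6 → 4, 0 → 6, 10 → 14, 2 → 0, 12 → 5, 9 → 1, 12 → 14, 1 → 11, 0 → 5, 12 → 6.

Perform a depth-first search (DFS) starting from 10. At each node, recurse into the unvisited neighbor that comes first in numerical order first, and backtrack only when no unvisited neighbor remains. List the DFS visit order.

10, 1, 0, 5, 12, 2, 6, 4, 14, 3, 9, 11, 7, 13, 8

Visit 10
10 → 1
1 → 0
0 → 5
5 → 12
12 → 2
12 → 6
6 → 4
4 → 14
14 → 3
6 → 9
1 → 11
11 → 7
7 → 13
10 → 8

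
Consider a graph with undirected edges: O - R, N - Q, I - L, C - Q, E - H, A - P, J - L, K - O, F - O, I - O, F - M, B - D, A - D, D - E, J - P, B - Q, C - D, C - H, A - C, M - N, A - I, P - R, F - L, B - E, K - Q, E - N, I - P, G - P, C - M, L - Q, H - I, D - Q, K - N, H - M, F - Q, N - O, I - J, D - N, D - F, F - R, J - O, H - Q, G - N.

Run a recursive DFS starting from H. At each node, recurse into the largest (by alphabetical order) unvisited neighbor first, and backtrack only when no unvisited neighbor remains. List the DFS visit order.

Visit H
H → Q
Q → N
N → O
O → R
R → P
P → J
J → L
L → I
I → A
A → D
D → F
F → M
M → C
D → E
E → B
P → G
O → K

H Q N O R P J L I A D F M C E B G K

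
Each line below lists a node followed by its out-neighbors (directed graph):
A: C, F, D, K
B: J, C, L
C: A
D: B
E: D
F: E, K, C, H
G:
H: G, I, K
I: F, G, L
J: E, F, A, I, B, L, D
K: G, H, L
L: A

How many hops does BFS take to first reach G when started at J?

Level 0: J
Level 1: A, B, D, E, F, I, L
Level 2: C, G, H, K
G first appears at level 2.

2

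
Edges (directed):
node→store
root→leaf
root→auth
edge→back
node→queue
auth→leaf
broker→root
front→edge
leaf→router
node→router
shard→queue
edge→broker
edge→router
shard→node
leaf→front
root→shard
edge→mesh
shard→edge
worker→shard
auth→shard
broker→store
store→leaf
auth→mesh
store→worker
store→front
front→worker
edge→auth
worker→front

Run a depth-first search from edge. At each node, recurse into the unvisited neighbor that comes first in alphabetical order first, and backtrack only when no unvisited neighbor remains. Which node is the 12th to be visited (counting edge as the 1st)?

back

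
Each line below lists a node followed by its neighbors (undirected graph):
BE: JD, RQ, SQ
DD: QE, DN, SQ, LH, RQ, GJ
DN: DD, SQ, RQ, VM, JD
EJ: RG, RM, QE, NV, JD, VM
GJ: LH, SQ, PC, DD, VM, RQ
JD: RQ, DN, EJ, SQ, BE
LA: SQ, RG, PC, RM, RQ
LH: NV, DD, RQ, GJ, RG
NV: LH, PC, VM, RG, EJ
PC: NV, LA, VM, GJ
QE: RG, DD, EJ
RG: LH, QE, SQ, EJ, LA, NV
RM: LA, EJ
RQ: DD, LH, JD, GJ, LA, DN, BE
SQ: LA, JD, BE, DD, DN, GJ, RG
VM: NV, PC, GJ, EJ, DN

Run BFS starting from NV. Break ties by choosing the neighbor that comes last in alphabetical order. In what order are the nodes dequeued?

NV, VM, RG, PC, LH, EJ, GJ, DN, SQ, QE, LA, RQ, DD, RM, JD, BE

Visit NV; enqueue VM, RG, PC, LH, EJ → queue [VM, RG, PC, LH, EJ]
Visit VM; enqueue GJ, DN → queue [RG, PC, LH, EJ, GJ, DN]
Visit RG; enqueue SQ, QE, LA → queue [PC, LH, EJ, GJ, DN, SQ, QE, LA]
Visit PC → queue [LH, EJ, GJ, DN, SQ, QE, LA]
Visit LH; enqueue RQ, DD → queue [EJ, GJ, DN, SQ, QE, LA, RQ, DD]
Visit EJ; enqueue RM, JD → queue [GJ, DN, SQ, QE, LA, RQ, DD, RM, JD]
Visit GJ → queue [DN, SQ, QE, LA, RQ, DD, RM, JD]
Visit DN → queue [SQ, QE, LA, RQ, DD, RM, JD]
Visit SQ; enqueue BE → queue [QE, LA, RQ, DD, RM, JD, BE]
Visit QE → queue [LA, RQ, DD, RM, JD, BE]
Visit LA → queue [RQ, DD, RM, JD, BE]
Visit RQ → queue [DD, RM, JD, BE]
Visit DD → queue [RM, JD, BE]
Visit RM → queue [JD, BE]
Visit JD → queue [BE]
Visit BE → queue []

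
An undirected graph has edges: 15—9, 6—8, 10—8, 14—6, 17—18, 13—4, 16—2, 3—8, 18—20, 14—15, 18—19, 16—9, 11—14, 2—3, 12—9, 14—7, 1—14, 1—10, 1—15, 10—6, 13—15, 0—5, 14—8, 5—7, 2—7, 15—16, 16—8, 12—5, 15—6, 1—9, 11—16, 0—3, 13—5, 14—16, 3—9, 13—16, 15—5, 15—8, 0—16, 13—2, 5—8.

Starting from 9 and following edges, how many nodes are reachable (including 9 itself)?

17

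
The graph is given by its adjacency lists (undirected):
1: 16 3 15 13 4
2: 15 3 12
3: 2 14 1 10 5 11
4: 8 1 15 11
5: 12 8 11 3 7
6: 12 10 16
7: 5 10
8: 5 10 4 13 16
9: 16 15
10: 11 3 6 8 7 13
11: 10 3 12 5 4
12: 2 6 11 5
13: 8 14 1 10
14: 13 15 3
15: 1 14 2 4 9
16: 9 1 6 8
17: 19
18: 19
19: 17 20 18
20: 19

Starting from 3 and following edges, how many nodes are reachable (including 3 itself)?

BFS from 3 visits: 3, 2, 14, 1, 10, 5, 11, 15, 12, 13, 16, 4, 6, 8, 7, 9
Reachable nodes: 16 of 20 total.

16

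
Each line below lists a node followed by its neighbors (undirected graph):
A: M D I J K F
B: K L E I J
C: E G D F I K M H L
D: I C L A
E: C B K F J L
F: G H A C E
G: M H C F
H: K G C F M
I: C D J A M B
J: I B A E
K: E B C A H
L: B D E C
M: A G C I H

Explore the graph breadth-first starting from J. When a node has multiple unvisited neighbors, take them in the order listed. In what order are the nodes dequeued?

J I B A E C D M K L F G H

Visit J; enqueue I, B, A, E → queue [I, B, A, E]
Visit I; enqueue C, D, M → queue [B, A, E, C, D, M]
Visit B; enqueue K, L → queue [A, E, C, D, M, K, L]
Visit A; enqueue F → queue [E, C, D, M, K, L, F]
Visit E → queue [C, D, M, K, L, F]
Visit C; enqueue G, H → queue [D, M, K, L, F, G, H]
Visit D → queue [M, K, L, F, G, H]
Visit M → queue [K, L, F, G, H]
Visit K → queue [L, F, G, H]
Visit L → queue [F, G, H]
Visit F → queue [G, H]
Visit G → queue [H]
Visit H → queue []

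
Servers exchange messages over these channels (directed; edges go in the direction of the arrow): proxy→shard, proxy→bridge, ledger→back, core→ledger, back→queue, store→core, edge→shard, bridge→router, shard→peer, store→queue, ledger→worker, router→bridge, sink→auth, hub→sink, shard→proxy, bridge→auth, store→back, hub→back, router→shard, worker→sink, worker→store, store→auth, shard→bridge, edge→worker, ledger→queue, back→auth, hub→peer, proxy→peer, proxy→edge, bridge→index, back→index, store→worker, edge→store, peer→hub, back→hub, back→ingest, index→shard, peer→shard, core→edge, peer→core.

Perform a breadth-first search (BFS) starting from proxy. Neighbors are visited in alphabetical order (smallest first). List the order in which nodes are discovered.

Visit proxy; enqueue bridge, edge, peer, shard → queue [bridge, edge, peer, shard]
Visit bridge; enqueue auth, index, router → queue [edge, peer, shard, auth, index, router]
Visit edge; enqueue store, worker → queue [peer, shard, auth, index, router, store, worker]
Visit peer; enqueue core, hub → queue [shard, auth, index, router, store, worker, core, hub]
Visit shard → queue [auth, index, router, store, worker, core, hub]
Visit auth → queue [index, router, store, worker, core, hub]
Visit index → queue [router, store, worker, core, hub]
Visit router → queue [store, worker, core, hub]
Visit store; enqueue back, queue → queue [worker, core, hub, back, queue]
Visit worker; enqueue sink → queue [core, hub, back, queue, sink]
Visit core; enqueue ledger → queue [hub, back, queue, sink, ledger]
Visit hub → queue [back, queue, sink, ledger]
Visit back; enqueue ingest → queue [queue, sink, ledger, ingest]
Visit queue → queue [sink, ledger, ingest]
Visit sink → queue [ledger, ingest]
Visit ledger → queue [ingest]
Visit ingest → queue []

proxy → bridge → edge → peer → shard → auth → index → router → store → worker → core → hub → back → queue → sink → ledger → ingest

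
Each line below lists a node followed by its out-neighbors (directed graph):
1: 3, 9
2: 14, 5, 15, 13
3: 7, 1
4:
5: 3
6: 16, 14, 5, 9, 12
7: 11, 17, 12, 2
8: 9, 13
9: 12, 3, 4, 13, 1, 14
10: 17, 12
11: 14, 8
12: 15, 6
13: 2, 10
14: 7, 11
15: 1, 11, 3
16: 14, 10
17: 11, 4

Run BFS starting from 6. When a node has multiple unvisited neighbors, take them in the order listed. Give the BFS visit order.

6, 16, 14, 5, 9, 12, 10, 7, 11, 3, 4, 13, 1, 15, 17, 2, 8

Visit 6; enqueue 16, 14, 5, 9, 12 → queue [16, 14, 5, 9, 12]
Visit 16; enqueue 10 → queue [14, 5, 9, 12, 10]
Visit 14; enqueue 7, 11 → queue [5, 9, 12, 10, 7, 11]
Visit 5; enqueue 3 → queue [9, 12, 10, 7, 11, 3]
Visit 9; enqueue 4, 13, 1 → queue [12, 10, 7, 11, 3, 4, 13, 1]
Visit 12; enqueue 15 → queue [10, 7, 11, 3, 4, 13, 1, 15]
Visit 10; enqueue 17 → queue [7, 11, 3, 4, 13, 1, 15, 17]
Visit 7; enqueue 2 → queue [11, 3, 4, 13, 1, 15, 17, 2]
Visit 11; enqueue 8 → queue [3, 4, 13, 1, 15, 17, 2, 8]
Visit 3 → queue [4, 13, 1, 15, 17, 2, 8]
Visit 4 → queue [13, 1, 15, 17, 2, 8]
Visit 13 → queue [1, 15, 17, 2, 8]
Visit 1 → queue [15, 17, 2, 8]
Visit 15 → queue [17, 2, 8]
Visit 17 → queue [2, 8]
Visit 2 → queue [8]
Visit 8 → queue []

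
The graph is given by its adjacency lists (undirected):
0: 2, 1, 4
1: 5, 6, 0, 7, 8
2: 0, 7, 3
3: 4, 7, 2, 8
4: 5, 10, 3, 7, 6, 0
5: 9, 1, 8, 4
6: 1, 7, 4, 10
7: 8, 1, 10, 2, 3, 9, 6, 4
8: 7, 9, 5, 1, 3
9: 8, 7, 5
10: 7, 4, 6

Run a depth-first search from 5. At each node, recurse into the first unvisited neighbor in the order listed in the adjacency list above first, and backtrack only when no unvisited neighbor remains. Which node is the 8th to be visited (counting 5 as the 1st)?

Visit 5
5 → 9
9 → 8
8 → 7
7 → 1
1 → 6
6 → 4
4 → 10
4 → 3
3 → 2
2 → 0

Visit order: 5, 9, 8, 7, 1, 6, 4, 10, 3, 2, 0

10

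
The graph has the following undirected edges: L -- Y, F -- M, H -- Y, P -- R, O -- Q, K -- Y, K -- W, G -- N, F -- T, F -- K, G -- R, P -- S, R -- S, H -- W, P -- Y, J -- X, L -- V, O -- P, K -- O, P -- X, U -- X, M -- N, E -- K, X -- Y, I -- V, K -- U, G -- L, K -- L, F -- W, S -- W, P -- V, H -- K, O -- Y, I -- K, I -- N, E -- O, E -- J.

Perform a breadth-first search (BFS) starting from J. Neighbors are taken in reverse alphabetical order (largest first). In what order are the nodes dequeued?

Visit J; enqueue X, E → queue [X, E]
Visit X; enqueue Y, U, P → queue [E, Y, U, P]
Visit E; enqueue O, K → queue [Y, U, P, O, K]
Visit Y; enqueue L, H → queue [U, P, O, K, L, H]
Visit U → queue [P, O, K, L, H]
Visit P; enqueue V, S, R → queue [O, K, L, H, V, S, R]
Visit O; enqueue Q → queue [K, L, H, V, S, R, Q]
Visit K; enqueue W, I, F → queue [L, H, V, S, R, Q, W, I, F]
Visit L; enqueue G → queue [H, V, S, R, Q, W, I, F, G]
Visit H → queue [V, S, R, Q, W, I, F, G]
Visit V → queue [S, R, Q, W, I, F, G]
Visit S → queue [R, Q, W, I, F, G]
Visit R → queue [Q, W, I, F, G]
Visit Q → queue [W, I, F, G]
Visit W → queue [I, F, G]
Visit I; enqueue N → queue [F, G, N]
Visit F; enqueue T, M → queue [G, N, T, M]
Visit G → queue [N, T, M]
Visit N → queue [T, M]
Visit T → queue [M]
Visit M → queue []

J → X → E → Y → U → P → O → K → L → H → V → S → R → Q → W → I → F → G → N → T → M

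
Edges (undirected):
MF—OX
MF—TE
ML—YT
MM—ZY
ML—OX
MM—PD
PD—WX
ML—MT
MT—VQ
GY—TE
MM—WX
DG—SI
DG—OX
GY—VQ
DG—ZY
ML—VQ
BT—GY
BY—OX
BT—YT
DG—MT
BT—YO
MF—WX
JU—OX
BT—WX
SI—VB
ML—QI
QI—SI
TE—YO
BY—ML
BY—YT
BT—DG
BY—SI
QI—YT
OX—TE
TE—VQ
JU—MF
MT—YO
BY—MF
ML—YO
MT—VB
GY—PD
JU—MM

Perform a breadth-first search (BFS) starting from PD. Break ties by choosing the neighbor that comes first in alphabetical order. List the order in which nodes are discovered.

Visit PD; enqueue GY, MM, WX → queue [GY, MM, WX]
Visit GY; enqueue BT, TE, VQ → queue [MM, WX, BT, TE, VQ]
Visit MM; enqueue JU, ZY → queue [WX, BT, TE, VQ, JU, ZY]
Visit WX; enqueue MF → queue [BT, TE, VQ, JU, ZY, MF]
Visit BT; enqueue DG, YO, YT → queue [TE, VQ, JU, ZY, MF, DG, YO, YT]
Visit TE; enqueue OX → queue [VQ, JU, ZY, MF, DG, YO, YT, OX]
Visit VQ; enqueue ML, MT → queue [JU, ZY, MF, DG, YO, YT, OX, ML, MT]
Visit JU → queue [ZY, MF, DG, YO, YT, OX, ML, MT]
Visit ZY → queue [MF, DG, YO, YT, OX, ML, MT]
Visit MF; enqueue BY → queue [DG, YO, YT, OX, ML, MT, BY]
Visit DG; enqueue SI → queue [YO, YT, OX, ML, MT, BY, SI]
Visit YO → queue [YT, OX, ML, MT, BY, SI]
Visit YT; enqueue QI → queue [OX, ML, MT, BY, SI, QI]
Visit OX → queue [ML, MT, BY, SI, QI]
Visit ML → queue [MT, BY, SI, QI]
Visit MT; enqueue VB → queue [BY, SI, QI, VB]
Visit BY → queue [SI, QI, VB]
Visit SI → queue [QI, VB]
Visit QI → queue [VB]
Visit VB → queue []

PD -> GY -> MM -> WX -> BT -> TE -> VQ -> JU -> ZY -> MF -> DG -> YO -> YT -> OX -> ML -> MT -> BY -> SI -> QI -> VB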